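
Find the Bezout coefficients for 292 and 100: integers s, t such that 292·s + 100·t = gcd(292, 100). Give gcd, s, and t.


Euclidean algorithm on (292, 100) — divide until remainder is 0:
  292 = 2 · 100 + 92
  100 = 1 · 92 + 8
  92 = 11 · 8 + 4
  8 = 2 · 4 + 0
gcd(292, 100) = 4.
Track Bezout coefficients alongside the remainders: start with r₀ = 292 = a·1 + b·0 (s = 1, t = 0) and r₁ = 100 = a·0 + b·1 (s = 0, t = 1); each new remainder r_{k+1} = r_{k-1} − q_k·r_k inherits s_{k+1} = s_{k-1} − q_k·s_k, t_{k+1} = t_{k-1} − q_k·t_k, so r_k = a·s_k + b·t_k at every step:
  q = 2: r = 92, s = 1 − 2·0 = 1, t = 0 − 2·1 = -2  (check: 292·1 + 100·(-2) = 92)
  q = 1: r = 8, s = 0 − 1·1 = -1, t = 1 − 1·(-2) = 3  (check: 292·(-1) + 100·3 = 8)
  q = 11: r = 4, s = 1 − 11·(-1) = 12, t = -2 − 11·3 = -35  (check: 292·12 + 100·(-35) = 4)
The row with r = 4 (the gcd) gives the Bezout coefficients s = 12, t = -35.
Result: 292 · (12) + 100 · (-35) = 4.

gcd(292, 100) = 4; s = 12, t = -35 (check: 292·12 + 100·(-35) = 4).


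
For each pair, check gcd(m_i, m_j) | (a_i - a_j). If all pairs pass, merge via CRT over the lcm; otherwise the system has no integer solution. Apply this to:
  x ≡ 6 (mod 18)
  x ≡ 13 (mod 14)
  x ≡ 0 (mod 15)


Moduli 18, 14, 15 are not pairwise coprime, so CRT works modulo lcm(m_i) when all pairwise compatibility conditions hold.
Pairwise compatibility: gcd(m_i, m_j) must divide a_i - a_j for every pair.
Merge one congruence at a time:
  Start: x ≡ 6 (mod 18).
  Combine with x ≡ 13 (mod 14): gcd(18, 14) = 2, and 13 - 6 = 7 is NOT divisible by 2.
    ⇒ system is inconsistent (no integer solution).

No solution (the system is inconsistent).


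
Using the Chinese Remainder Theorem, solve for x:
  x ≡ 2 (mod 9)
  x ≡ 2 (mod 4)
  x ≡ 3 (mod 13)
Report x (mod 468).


Moduli 9, 4, 13 are pairwise coprime; by CRT there is a unique solution modulo M = 9 · 4 · 13 = 468.
Solve pairwise, accumulating the modulus:
  Start with x ≡ 2 (mod 9).
  Combine with x ≡ 2 (mod 4): since gcd(9, 4) = 1, we get a unique residue mod 36.
    Write x = 2 + 9·t and substitute into x ≡ 2 (mod 4): 9·t ≡ 2 − 2 = 0 (mod 4).
    Reduce coefficients mod 4: 1·t ≡ 0 (mod 4).
    So t ≡ 0 (mod 4).
    Then x = 2 + 9·0 = 2, valid modulo lcm(9, 4) = 36: x ≡ 2 (mod 36).
  Combine with x ≡ 3 (mod 13): since gcd(36, 13) = 1, we get a unique residue mod 468.
    Write x = 2 + 36·t and substitute into x ≡ 3 (mod 13): 36·t ≡ 3 − 2 = 1 (mod 13).
    Reduce coefficients mod 13: 10·t ≡ 1 (mod 13).
    The inverse of 10 mod 13 is 4 (since 10·4 = 40 = 3·13 + 1), so t ≡ 4·1 = 4 ≡ 4 (mod 13).
    Then x = 2 + 36·4 = 146, valid modulo lcm(36, 13) = 468: x ≡ 146 (mod 468).
Verify: 146 mod 9 = 2 ✓, 146 mod 4 = 2 ✓, 146 mod 13 = 3 ✓.

x ≡ 146 (mod 468).


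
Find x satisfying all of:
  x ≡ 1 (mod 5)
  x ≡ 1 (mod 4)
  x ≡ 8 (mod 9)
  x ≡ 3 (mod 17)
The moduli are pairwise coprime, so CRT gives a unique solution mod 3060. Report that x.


Product of moduli M = 5 · 4 · 9 · 17 = 3060.
Merge one congruence at a time:
  Start: x ≡ 1 (mod 5).
  Combine with x ≡ 1 (mod 4); new modulus lcm = 20.
    Write x = 1 + 5·t and substitute into x ≡ 1 (mod 4): 5·t ≡ 1 − 1 = 0 (mod 4).
    Reduce coefficients mod 4: 1·t ≡ 0 (mod 4).
    So t ≡ 0 (mod 4).
    Then x = 1 + 5·0 = 1, valid modulo lcm(5, 4) = 20: x ≡ 1 (mod 20).
  Combine with x ≡ 8 (mod 9); new modulus lcm = 180.
    Write x = 1 + 20·t and substitute into x ≡ 8 (mod 9): 20·t ≡ 8 − 1 = 7 (mod 9).
    Reduce coefficients mod 9: 2·t ≡ 7 (mod 9).
    The inverse of 2 mod 9 is 5 (since 2·5 = 10 = 1·9 + 1), so t ≡ 5·7 = 35 ≡ 8 (mod 9).
    Then x = 1 + 20·8 = 161, valid modulo lcm(20, 9) = 180: x ≡ 161 (mod 180).
  Combine with x ≡ 3 (mod 17); new modulus lcm = 3060.
    Write x = 161 + 180·t and substitute into x ≡ 3 (mod 17): 180·t ≡ 3 − 161 = -158 (mod 17).
    Reduce coefficients mod 17: 10·t ≡ 12 (mod 17).
    The inverse of 10 mod 17 is 12 (since 10·12 = 120 = 7·17 + 1), so t ≡ 12·12 = 144 ≡ 8 (mod 17).
    Then x = 161 + 180·8 = 1601, valid modulo lcm(180, 17) = 3060: x ≡ 1601 (mod 3060).
Verify against each original: 1601 mod 5 = 1, 1601 mod 4 = 1, 1601 mod 9 = 8, 1601 mod 17 = 3.

x ≡ 1601 (mod 3060).


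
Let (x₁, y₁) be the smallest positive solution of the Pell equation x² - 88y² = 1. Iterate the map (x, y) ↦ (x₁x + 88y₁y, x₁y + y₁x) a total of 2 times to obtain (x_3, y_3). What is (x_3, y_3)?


Step 1: Find the fundamental solution (x₁, y₁) of x² - 88y² = 1.
  Expand √88 as a continued fraction. a₀ = ⌊√88⌋ = 9; iterate m_{k+1} = d_k·a_k − m_k, d_{k+1} = (88 − m_{k+1}²)/d_k, a_{k+1} = ⌊(a₀ + m_{k+1})/d_{k+1}⌋ (starting m₀ = 0, d₀ = 1), with convergents p_k = a_k·p_{k-1} + p_{k-2}, q_k = a_k·q_{k-1} + q_{k-2} (p₋₁ = 1, q₋₁ = 0):
  k = 0: a₀ = 9; p₀/q₀ = 9/1; p₀² − 88·q₀² = 81 − 88 = -7.
  k = 1: m = 9, d = 7, a = ⌊(9 + 9)/7⌋ = 2; p/q = (2·9 + 1)/(2·1 + 0) = 19/2; p² − 88·q² = 361 − 352 = 9.
  k = 2: m = 5, d = 9, a = ⌊(9 + 5)/9⌋ = 1; p/q = (1·19 + 9)/(1·2 + 1) = 28/3; p² − 88·q² = 784 − 792 = -8.
  k = 3: m = 4, d = 8, a = ⌊(9 + 4)/8⌋ = 1; p/q = (1·28 + 19)/(1·3 + 2) = 47/5; p² − 88·q² = 2209 − 2200 = 9.
  k = 4: m = 4, d = 9, a = ⌊(9 + 4)/9⌋ = 1; p/q = (1·47 + 28)/(1·5 + 3) = 75/8; p² − 88·q² = 5625 − 5632 = -7.
  k = 5: m = 5, d = 7, a = ⌊(9 + 5)/7⌋ = 2; p/q = (2·75 + 47)/(2·8 + 5) = 197/21; p² − 88·q² = 38809 − 38808 = 1.
  The first convergent with p² − 88·q² = 1 gives the fundamental solution (x₁, y₁) = (197, 21).
Step 2: Apply the recurrence (x_{n+1}, y_{n+1}) = (x₁x_n + 88y₁y_n, x₁y_n + y₁x_n) repeatedly.
  From (x_1, y_1) = (197, 21): x_2 = 197·197 + 88·21·21 = 77617; y_2 = 197·21 + 21·197 = 8274.
  From (x_2, y_2) = (77617, 8274): x_3 = 197·77617 + 88·21·8274 = 30580901; y_3 = 197·8274 + 21·77617 = 3259935.
Step 3: Verify x_3² - 88·y_3² = 935191505971801 - 935191505971800 = 1 (should be 1). ✓

(x_1, y_1) = (197, 21); (x_3, y_3) = (30580901, 3259935).


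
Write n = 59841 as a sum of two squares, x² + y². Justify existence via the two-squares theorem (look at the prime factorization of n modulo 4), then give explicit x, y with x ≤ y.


Step 1: Factor n = 59841 = 3^2 · 61 · 109.
Step 2: Check the mod-4 condition on each prime factor: 3 ≡ 3 (mod 4), exponent 2 (must be even); 61 ≡ 1 (mod 4), exponent 1; 109 ≡ 1 (mod 4), exponent 1.
All primes ≡ 3 (mod 4) appear to even exponent (or don't appear), so by the two-squares theorem n IS expressible as a sum of two squares.
Step 3: Build a representation. Group n = k² · m with k = 3 and m = 61 · 109 = 6649 (a product of primes ≡ 1 (mod 4)); a representation of m scales to one of n via (k·x)² + (k·y)² = k²(x² + y²). Each prime p ≡ 1 (mod 4) is itself a sum of two squares; find a² by testing p − a² for a perfect square:
  61: 61 − 1² = 60, 61 − 2² = 57, 61 − 3² = 52, 61 − 4² = 45, 61 − 5² = 36 = 6² ⇒ 61 = 5² + 6².
  109: 109 − 1² = 108, 109 − 2² = 105, 109 − 3² = 100 = 10² ⇒ 109 = 3² + 10².
  Combine using the Brahmagupta–Fibonacci identity (a² + b²)(c² + d²) = (ac − bd)² + (ad + bc)² = (ac + bd)² + (ad − bc)²:
  61 · 109 = 6649: from (5² + 6²)(3² + 10²), take (5·3 − 6·10, 5·10 + 6·3) = (15 − 60, 50 + 18) = (-45, 68); dropping signs (only squares matter) gives (45, 68); check 45² + 68² = 2025 + 4624 = 6649 ✓.
  Scale by k = 3: (3·45, 3·68) = (135, 204).
Step 4: Order so x ≤ y and verify: 135² + 204² = 18225 + 41616 = 59841 = n. ✓

n = 59841 = 135² + 204² (one valid representation with x ≤ y).


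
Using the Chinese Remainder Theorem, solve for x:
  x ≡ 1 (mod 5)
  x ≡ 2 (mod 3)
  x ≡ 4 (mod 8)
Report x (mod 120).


Moduli 5, 3, 8 are pairwise coprime; by CRT there is a unique solution modulo M = 5 · 3 · 8 = 120.
Solve pairwise, accumulating the modulus:
  Start with x ≡ 1 (mod 5).
  Combine with x ≡ 2 (mod 3): since gcd(5, 3) = 1, we get a unique residue mod 15.
    Write x = 1 + 5·t and substitute into x ≡ 2 (mod 3): 5·t ≡ 2 − 1 = 1 (mod 3).
    Reduce coefficients mod 3: 2·t ≡ 1 (mod 3).
    The inverse of 2 mod 3 is 2 (since 2·2 = 4 = 1·3 + 1), so t ≡ 2·1 = 2 ≡ 2 (mod 3).
    Then x = 1 + 5·2 = 11, valid modulo lcm(5, 3) = 15: x ≡ 11 (mod 15).
  Combine with x ≡ 4 (mod 8): since gcd(15, 8) = 1, we get a unique residue mod 120.
    Write x = 11 + 15·t and substitute into x ≡ 4 (mod 8): 15·t ≡ 4 − 11 = -7 (mod 8).
    Reduce coefficients mod 8: 7·t ≡ 1 (mod 8).
    The inverse of 7 mod 8 is 7 (since 7·7 = 49 = 6·8 + 1), so t ≡ 7·1 = 7 ≡ 7 (mod 8).
    Then x = 11 + 15·7 = 116, valid modulo lcm(15, 8) = 120: x ≡ 116 (mod 120).
Verify: 116 mod 5 = 1 ✓, 116 mod 3 = 2 ✓, 116 mod 8 = 4 ✓.

x ≡ 116 (mod 120).


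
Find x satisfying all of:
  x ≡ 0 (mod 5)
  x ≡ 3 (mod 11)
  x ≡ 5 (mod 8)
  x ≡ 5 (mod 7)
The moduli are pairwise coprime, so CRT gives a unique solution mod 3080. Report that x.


Product of moduli M = 5 · 11 · 8 · 7 = 3080.
Merge one congruence at a time:
  Start: x ≡ 0 (mod 5).
  Combine with x ≡ 3 (mod 11); new modulus lcm = 55.
    Write x = 0 + 5·t and substitute into x ≡ 3 (mod 11): 5·t ≡ 3 − 0 = 3 (mod 11).
    The inverse of 5 mod 11 is 9 (since 5·9 = 45 = 4·11 + 1), so t ≡ 9·3 = 27 ≡ 5 (mod 11).
    Then x = 0 + 5·5 = 25, valid modulo lcm(5, 11) = 55: x ≡ 25 (mod 55).
  Combine with x ≡ 5 (mod 8); new modulus lcm = 440.
    Write x = 25 + 55·t and substitute into x ≡ 5 (mod 8): 55·t ≡ 5 − 25 = -20 (mod 8).
    Reduce coefficients mod 8: 7·t ≡ 4 (mod 8).
    The inverse of 7 mod 8 is 7 (since 7·7 = 49 = 6·8 + 1), so t ≡ 7·4 = 28 ≡ 4 (mod 8).
    Then x = 25 + 55·4 = 245, valid modulo lcm(55, 8) = 440: x ≡ 245 (mod 440).
  Combine with x ≡ 5 (mod 7); new modulus lcm = 3080.
    Write x = 245 + 440·t and substitute into x ≡ 5 (mod 7): 440·t ≡ 5 − 245 = -240 (mod 7).
    Reduce coefficients mod 7: 6·t ≡ 5 (mod 7).
    The inverse of 6 mod 7 is 6 (since 6·6 = 36 = 5·7 + 1), so t ≡ 6·5 = 30 ≡ 2 (mod 7).
    Then x = 245 + 440·2 = 1125, valid modulo lcm(440, 7) = 3080: x ≡ 1125 (mod 3080).
Verify against each original: 1125 mod 5 = 0, 1125 mod 11 = 3, 1125 mod 8 = 5, 1125 mod 7 = 5.

x ≡ 1125 (mod 3080).


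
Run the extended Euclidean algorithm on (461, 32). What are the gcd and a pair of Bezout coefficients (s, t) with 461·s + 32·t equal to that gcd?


Euclidean algorithm on (461, 32) — divide until remainder is 0:
  461 = 14 · 32 + 13
  32 = 2 · 13 + 6
  13 = 2 · 6 + 1
  6 = 6 · 1 + 0
gcd(461, 32) = 1.
Track Bezout coefficients alongside the remainders: start with r₀ = 461 = a·1 + b·0 (s = 1, t = 0) and r₁ = 32 = a·0 + b·1 (s = 0, t = 1); each new remainder r_{k+1} = r_{k-1} − q_k·r_k inherits s_{k+1} = s_{k-1} − q_k·s_k, t_{k+1} = t_{k-1} − q_k·t_k, so r_k = a·s_k + b·t_k at every step:
  q = 14: r = 13, s = 1 − 14·0 = 1, t = 0 − 14·1 = -14  (check: 461·1 + 32·(-14) = 13)
  q = 2: r = 6, s = 0 − 2·1 = -2, t = 1 − 2·(-14) = 29  (check: 461·(-2) + 32·29 = 6)
  q = 2: r = 1, s = 1 − 2·(-2) = 5, t = -14 − 2·29 = -72  (check: 461·5 + 32·(-72) = 1)
The row with r = 1 (the gcd) gives the Bezout coefficients s = 5, t = -72.
Result: 461 · (5) + 32 · (-72) = 1.

gcd(461, 32) = 1; s = 5, t = -72 (check: 461·5 + 32·(-72) = 1).


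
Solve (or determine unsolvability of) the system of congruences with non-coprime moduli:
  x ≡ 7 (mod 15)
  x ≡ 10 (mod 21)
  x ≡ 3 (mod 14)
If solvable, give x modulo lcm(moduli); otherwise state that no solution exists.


Moduli 15, 21, 14 are not pairwise coprime, so CRT works modulo lcm(m_i) when all pairwise compatibility conditions hold.
Pairwise compatibility: gcd(m_i, m_j) must divide a_i - a_j for every pair.
Merge one congruence at a time:
  Start: x ≡ 7 (mod 15).
  Combine with x ≡ 10 (mod 21): gcd(15, 21) = 3; 10 - 7 = 3, which IS divisible by 3, so compatible.
    Write x = 7 + 15·t and substitute into x ≡ 10 (mod 21): 15·t ≡ 10 − 7 = 3 (mod 21).
    Divide the congruence (and modulus) by g = 3: 5·t ≡ 1 (mod 7).
    The inverse of 5 mod 7 is 3 (since 5·3 = 15 = 2·7 + 1), so t ≡ 3·1 = 3 ≡ 3 (mod 7).
    Then x = 7 + 15·3 = 52, valid modulo lcm(15, 21) = 105: x ≡ 52 (mod 105).
  Combine with x ≡ 3 (mod 14): gcd(105, 14) = 7; 3 - 52 = -49, which IS divisible by 7, so compatible.
    Write x = 52 + 105·t and substitute into x ≡ 3 (mod 14): 105·t ≡ 3 − 52 = -49 (mod 14).
    Divide the congruence (and modulus) by g = 7: 15·t ≡ -7 (mod 2).
    Reduce coefficients mod 2: 1·t ≡ 1 (mod 2).
    So t ≡ 1 (mod 2).
    Then x = 52 + 105·1 = 157, valid modulo lcm(105, 14) = 210: x ≡ 157 (mod 210).
Verify: 157 mod 15 = 7, 157 mod 21 = 10, 157 mod 14 = 3.

x ≡ 157 (mod 210).


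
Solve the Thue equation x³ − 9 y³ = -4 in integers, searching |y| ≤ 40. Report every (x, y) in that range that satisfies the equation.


The equation is x³ - 9y³ = -4. For fixed y, x³ = 9·y³ − 4, so a solution requires the RHS to be a perfect cube.
Strategy: iterate y from -40 to 40, compute RHS = 9·y³ − 4, and check whether it is a (positive or negative) perfect cube.
Check small values of y:
  y = 0: RHS = -4 is not a perfect cube.
  y = 1: RHS = 5 is not a perfect cube.
  y = -1: RHS = -13 is not a perfect cube.
  y = 2: RHS = 68 is not a perfect cube.
  y = -2: RHS = -76 is not a perfect cube.
  y = 3: RHS = 239 is not a perfect cube.
  y = -3: RHS = -247 is not a perfect cube.
Continuing the search up to |y| = 40 finds no solutions either.
No (x, y) in the scanned range satisfies the equation.

No integer solutions with |y| ≤ 40.


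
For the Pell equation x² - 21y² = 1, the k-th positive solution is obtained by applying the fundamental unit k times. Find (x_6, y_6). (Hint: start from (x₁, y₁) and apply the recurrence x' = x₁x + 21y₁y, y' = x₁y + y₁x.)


Step 1: Find the fundamental solution (x₁, y₁) of x² - 21y² = 1.
  Expand √21 as a continued fraction. a₀ = ⌊√21⌋ = 4; iterate m_{k+1} = d_k·a_k − m_k, d_{k+1} = (21 − m_{k+1}²)/d_k, a_{k+1} = ⌊(a₀ + m_{k+1})/d_{k+1}⌋ (starting m₀ = 0, d₀ = 1), with convergents p_k = a_k·p_{k-1} + p_{k-2}, q_k = a_k·q_{k-1} + q_{k-2} (p₋₁ = 1, q₋₁ = 0):
  k = 0: a₀ = 4; p₀/q₀ = 4/1; p₀² − 21·q₀² = 16 − 21 = -5.
  k = 1: m = 4, d = 5, a = ⌊(4 + 4)/5⌋ = 1; p/q = (1·4 + 1)/(1·1 + 0) = 5/1; p² − 21·q² = 25 − 21 = 4.
  k = 2: m = 1, d = 4, a = ⌊(4 + 1)/4⌋ = 1; p/q = (1·5 + 4)/(1·1 + 1) = 9/2; p² − 21·q² = 81 − 84 = -3.
  k = 3: m = 3, d = 3, a = ⌊(4 + 3)/3⌋ = 2; p/q = (2·9 + 5)/(2·2 + 1) = 23/5; p² − 21·q² = 529 − 525 = 4.
  k = 4: m = 3, d = 4, a = ⌊(4 + 3)/4⌋ = 1; p/q = (1·23 + 9)/(1·5 + 2) = 32/7; p² − 21·q² = 1024 − 1029 = -5.
  k = 5: m = 1, d = 5, a = ⌊(4 + 1)/5⌋ = 1; p/q = (1·32 + 23)/(1·7 + 5) = 55/12; p² − 21·q² = 3025 − 3024 = 1.
  The first convergent with p² − 21·q² = 1 gives the fundamental solution (x₁, y₁) = (55, 12).
Step 2: Apply the recurrence (x_{n+1}, y_{n+1}) = (x₁x_n + 21y₁y_n, x₁y_n + y₁x_n) repeatedly.
  From (x_1, y_1) = (55, 12): x_2 = 55·55 + 21·12·12 = 6049; y_2 = 55·12 + 12·55 = 1320.
  From (x_2, y_2) = (6049, 1320): x_3 = 55·6049 + 21·12·1320 = 665335; y_3 = 55·1320 + 12·6049 = 145188.
  From (x_3, y_3) = (665335, 145188): x_4 = 55·665335 + 21·12·145188 = 73180801; y_4 = 55·145188 + 12·665335 = 15969360.
  From (x_4, y_4) = (73180801, 15969360): x_5 = 55·73180801 + 21·12·15969360 = 8049222775; y_5 = 55·15969360 + 12·73180801 = 1756484412.
  From (x_5, y_5) = (8049222775, 1756484412): x_6 = 55·8049222775 + 21·12·1756484412 = 885341324449; y_6 = 55·1756484412 + 12·8049222775 = 193197315960.
Step 3: Verify x_6² - 21·y_6² = 783829260777109485153601 - 783829260777109485153600 = 1 (should be 1). ✓

(x_1, y_1) = (55, 12); (x_6, y_6) = (885341324449, 193197315960).


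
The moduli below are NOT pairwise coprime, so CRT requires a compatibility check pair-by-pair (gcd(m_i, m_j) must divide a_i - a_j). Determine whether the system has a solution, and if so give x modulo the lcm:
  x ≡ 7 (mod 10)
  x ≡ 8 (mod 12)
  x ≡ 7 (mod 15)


Moduli 10, 12, 15 are not pairwise coprime, so CRT works modulo lcm(m_i) when all pairwise compatibility conditions hold.
Pairwise compatibility: gcd(m_i, m_j) must divide a_i - a_j for every pair.
Merge one congruence at a time:
  Start: x ≡ 7 (mod 10).
  Combine with x ≡ 8 (mod 12): gcd(10, 12) = 2, and 8 - 7 = 1 is NOT divisible by 2.
    ⇒ system is inconsistent (no integer solution).

No solution (the system is inconsistent).


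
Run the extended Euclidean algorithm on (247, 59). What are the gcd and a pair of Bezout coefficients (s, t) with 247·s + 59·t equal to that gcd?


Euclidean algorithm on (247, 59) — divide until remainder is 0:
  247 = 4 · 59 + 11
  59 = 5 · 11 + 4
  11 = 2 · 4 + 3
  4 = 1 · 3 + 1
  3 = 3 · 1 + 0
gcd(247, 59) = 1.
Track Bezout coefficients alongside the remainders: start with r₀ = 247 = a·1 + b·0 (s = 1, t = 0) and r₁ = 59 = a·0 + b·1 (s = 0, t = 1); each new remainder r_{k+1} = r_{k-1} − q_k·r_k inherits s_{k+1} = s_{k-1} − q_k·s_k, t_{k+1} = t_{k-1} − q_k·t_k, so r_k = a·s_k + b·t_k at every step:
  q = 4: r = 11, s = 1 − 4·0 = 1, t = 0 − 4·1 = -4  (check: 247·1 + 59·(-4) = 11)
  q = 5: r = 4, s = 0 − 5·1 = -5, t = 1 − 5·(-4) = 21  (check: 247·(-5) + 59·21 = 4)
  q = 2: r = 3, s = 1 − 2·(-5) = 11, t = -4 − 2·21 = -46  (check: 247·11 + 59·(-46) = 3)
  q = 1: r = 1, s = -5 − 1·11 = -16, t = 21 − 1·(-46) = 67  (check: 247·(-16) + 59·67 = 1)
The row with r = 1 (the gcd) gives the Bezout coefficients s = -16, t = 67.
Result: 247 · (-16) + 59 · (67) = 1.

gcd(247, 59) = 1; s = -16, t = 67 (check: 247·(-16) + 59·67 = 1).


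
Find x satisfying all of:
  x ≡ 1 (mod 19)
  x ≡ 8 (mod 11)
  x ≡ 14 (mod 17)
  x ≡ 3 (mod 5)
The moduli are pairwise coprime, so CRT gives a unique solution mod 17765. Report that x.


Product of moduli M = 19 · 11 · 17 · 5 = 17765.
Merge one congruence at a time:
  Start: x ≡ 1 (mod 19).
  Combine with x ≡ 8 (mod 11); new modulus lcm = 209.
    Write x = 1 + 19·t and substitute into x ≡ 8 (mod 11): 19·t ≡ 8 − 1 = 7 (mod 11).
    Reduce coefficients mod 11: 8·t ≡ 7 (mod 11).
    The inverse of 8 mod 11 is 7 (since 8·7 = 56 = 5·11 + 1), so t ≡ 7·7 = 49 ≡ 5 (mod 11).
    Then x = 1 + 19·5 = 96, valid modulo lcm(19, 11) = 209: x ≡ 96 (mod 209).
  Combine with x ≡ 14 (mod 17); new modulus lcm = 3553.
    Write x = 96 + 209·t and substitute into x ≡ 14 (mod 17): 209·t ≡ 14 − 96 = -82 (mod 17).
    Reduce coefficients mod 17: 5·t ≡ 3 (mod 17).
    The inverse of 5 mod 17 is 7 (since 5·7 = 35 = 2·17 + 1), so t ≡ 7·3 = 21 ≡ 4 (mod 17).
    Then x = 96 + 209·4 = 932, valid modulo lcm(209, 17) = 3553: x ≡ 932 (mod 3553).
  Combine with x ≡ 3 (mod 5); new modulus lcm = 17765.
    Write x = 932 + 3553·t and substitute into x ≡ 3 (mod 5): 3553·t ≡ 3 − 932 = -929 (mod 5).
    Reduce coefficients mod 5: 3·t ≡ 1 (mod 5).
    The inverse of 3 mod 5 is 2 (since 3·2 = 6 = 1·5 + 1), so t ≡ 2·1 = 2 ≡ 2 (mod 5).
    Then x = 932 + 3553·2 = 8038, valid modulo lcm(3553, 5) = 17765: x ≡ 8038 (mod 17765).
Verify against each original: 8038 mod 19 = 1, 8038 mod 11 = 8, 8038 mod 17 = 14, 8038 mod 5 = 3.

x ≡ 8038 (mod 17765).


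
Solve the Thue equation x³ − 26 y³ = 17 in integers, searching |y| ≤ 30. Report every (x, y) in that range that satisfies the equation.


The equation is x³ - 26y³ = 17. For fixed y, x³ = 26·y³ + 17, so a solution requires the RHS to be a perfect cube.
Strategy: iterate y from -30 to 30, compute RHS = 26·y³ + 17, and check whether it is a (positive or negative) perfect cube.
Check small values of y:
  y = 0: RHS = 17 is not a perfect cube.
  y = 1: RHS = 43 is not a perfect cube.
  y = -1: RHS = -9 is not a perfect cube.
  y = 2: RHS = 225 is not a perfect cube.
  y = -2: RHS = -191 is not a perfect cube.
  y = 3: RHS = 719 is not a perfect cube.
  y = -3: RHS = -685 is not a perfect cube.
Continuing the search up to |y| = 30 finds no solutions either.
No (x, y) in the scanned range satisfies the equation.

No integer solutions with |y| ≤ 30.


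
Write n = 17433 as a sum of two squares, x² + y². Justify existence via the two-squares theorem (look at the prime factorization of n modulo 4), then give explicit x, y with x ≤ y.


Step 1: Factor n = 17433 = 3^2 · 13 · 149.
Step 2: Check the mod-4 condition on each prime factor: 3 ≡ 3 (mod 4), exponent 2 (must be even); 13 ≡ 1 (mod 4), exponent 1; 149 ≡ 1 (mod 4), exponent 1.
All primes ≡ 3 (mod 4) appear to even exponent (or don't appear), so by the two-squares theorem n IS expressible as a sum of two squares.
Step 3: Build a representation. Group n = k² · m with k = 3 and m = 13 · 149 = 1937 (a product of primes ≡ 1 (mod 4)); a representation of m scales to one of n via (k·x)² + (k·y)² = k²(x² + y²). Each prime p ≡ 1 (mod 4) is itself a sum of two squares; find a² by testing p − a² for a perfect square:
  13: 13 − 1² = 12, 13 − 2² = 9 = 3² ⇒ 13 = 2² + 3².
  149: 149 − 1² = 148, 149 − 2² = 145, 149 − 3² = 140, 149 − 4² = 133, 149 − 5² = 124, 149 − 6² = 113, 149 − 7² = 100 = 10² ⇒ 149 = 7² + 10².
  Combine using the Brahmagupta–Fibonacci identity (a² + b²)(c² + d²) = (ac − bd)² + (ad + bc)² = (ac + bd)² + (ad − bc)²:
  13 · 149 = 1937: from (2² + 3²)(7² + 10²), take (2·7 − 3·10, 2·10 + 3·7) = (14 − 30, 20 + 21) = (-16, 41); dropping signs (only squares matter) gives (16, 41); check 16² + 41² = 256 + 1681 = 1937 ✓.
  Scale by k = 3: (3·16, 3·41) = (48, 123).
Step 4: Order so x ≤ y and verify: 48² + 123² = 2304 + 15129 = 17433 = n. ✓

n = 17433 = 48² + 123² (one valid representation with x ≤ y).


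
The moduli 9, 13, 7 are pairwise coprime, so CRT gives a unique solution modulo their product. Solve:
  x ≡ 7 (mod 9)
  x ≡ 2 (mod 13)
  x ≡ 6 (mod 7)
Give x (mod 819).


Moduli 9, 13, 7 are pairwise coprime; by CRT there is a unique solution modulo M = 9 · 13 · 7 = 819.
Solve pairwise, accumulating the modulus:
  Start with x ≡ 7 (mod 9).
  Combine with x ≡ 2 (mod 13): since gcd(9, 13) = 1, we get a unique residue mod 117.
    Write x = 7 + 9·t and substitute into x ≡ 2 (mod 13): 9·t ≡ 2 − 7 = -5 (mod 13).
    Reduce coefficients mod 13: 9·t ≡ 8 (mod 13).
    The inverse of 9 mod 13 is 3 (since 9·3 = 27 = 2·13 + 1), so t ≡ 3·8 = 24 ≡ 11 (mod 13).
    Then x = 7 + 9·11 = 106, valid modulo lcm(9, 13) = 117: x ≡ 106 (mod 117).
  Combine with x ≡ 6 (mod 7): since gcd(117, 7) = 1, we get a unique residue mod 819.
    Write x = 106 + 117·t and substitute into x ≡ 6 (mod 7): 117·t ≡ 6 − 106 = -100 (mod 7).
    Reduce coefficients mod 7: 5·t ≡ 5 (mod 7).
    The inverse of 5 mod 7 is 3 (since 5·3 = 15 = 2·7 + 1), so t ≡ 3·5 = 15 ≡ 1 (mod 7).
    Then x = 106 + 117·1 = 223, valid modulo lcm(117, 7) = 819: x ≡ 223 (mod 819).
Verify: 223 mod 9 = 7 ✓, 223 mod 13 = 2 ✓, 223 mod 7 = 6 ✓.

x ≡ 223 (mod 819).


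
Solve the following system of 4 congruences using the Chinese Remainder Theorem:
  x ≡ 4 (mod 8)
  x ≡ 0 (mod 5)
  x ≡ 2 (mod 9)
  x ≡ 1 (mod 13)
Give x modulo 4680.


Product of moduli M = 8 · 5 · 9 · 13 = 4680.
Merge one congruence at a time:
  Start: x ≡ 4 (mod 8).
  Combine with x ≡ 0 (mod 5); new modulus lcm = 40.
    Write x = 4 + 8·t and substitute into x ≡ 0 (mod 5): 8·t ≡ 0 − 4 = -4 (mod 5).
    Reduce coefficients mod 5: 3·t ≡ 1 (mod 5).
    The inverse of 3 mod 5 is 2 (since 3·2 = 6 = 1·5 + 1), so t ≡ 2·1 = 2 ≡ 2 (mod 5).
    Then x = 4 + 8·2 = 20, valid modulo lcm(8, 5) = 40: x ≡ 20 (mod 40).
  Combine with x ≡ 2 (mod 9); new modulus lcm = 360.
    Write x = 20 + 40·t and substitute into x ≡ 2 (mod 9): 40·t ≡ 2 − 20 = -18 (mod 9).
    Reduce coefficients mod 9: 4·t ≡ 0 (mod 9).
    The inverse of 4 mod 9 is 7 (since 4·7 = 28 = 3·9 + 1), so t ≡ 7·0 = 0 ≡ 0 (mod 9).
    Then x = 20 + 40·0 = 20, valid modulo lcm(40, 9) = 360: x ≡ 20 (mod 360).
  Combine with x ≡ 1 (mod 13); new modulus lcm = 4680.
    Write x = 20 + 360·t and substitute into x ≡ 1 (mod 13): 360·t ≡ 1 − 20 = -19 (mod 13).
    Reduce coefficients mod 13: 9·t ≡ 7 (mod 13).
    The inverse of 9 mod 13 is 3 (since 9·3 = 27 = 2·13 + 1), so t ≡ 3·7 = 21 ≡ 8 (mod 13).
    Then x = 20 + 360·8 = 2900, valid modulo lcm(360, 13) = 4680: x ≡ 2900 (mod 4680).
Verify against each original: 2900 mod 8 = 4, 2900 mod 5 = 0, 2900 mod 9 = 2, 2900 mod 13 = 1.

x ≡ 2900 (mod 4680).


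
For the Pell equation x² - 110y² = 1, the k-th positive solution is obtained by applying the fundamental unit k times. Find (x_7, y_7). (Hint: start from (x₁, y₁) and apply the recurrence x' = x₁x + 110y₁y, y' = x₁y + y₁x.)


Step 1: Find the fundamental solution (x₁, y₁) of x² - 110y² = 1.
  Expand √110 as a continued fraction. a₀ = ⌊√110⌋ = 10; iterate m_{k+1} = d_k·a_k − m_k, d_{k+1} = (110 − m_{k+1}²)/d_k, a_{k+1} = ⌊(a₀ + m_{k+1})/d_{k+1}⌋ (starting m₀ = 0, d₀ = 1), with convergents p_k = a_k·p_{k-1} + p_{k-2}, q_k = a_k·q_{k-1} + q_{k-2} (p₋₁ = 1, q₋₁ = 0):
  k = 0: a₀ = 10; p₀/q₀ = 10/1; p₀² − 110·q₀² = 100 − 110 = -10.
  k = 1: m = 10, d = 10, a = ⌊(10 + 10)/10⌋ = 2; p/q = (2·10 + 1)/(2·1 + 0) = 21/2; p² − 110·q² = 441 − 440 = 1.
  The first convergent with p² − 110·q² = 1 gives the fundamental solution (x₁, y₁) = (21, 2).
Step 2: Apply the recurrence (x_{n+1}, y_{n+1}) = (x₁x_n + 110y₁y_n, x₁y_n + y₁x_n) repeatedly.
  From (x_1, y_1) = (21, 2): x_2 = 21·21 + 110·2·2 = 881; y_2 = 21·2 + 2·21 = 84.
  From (x_2, y_2) = (881, 84): x_3 = 21·881 + 110·2·84 = 36981; y_3 = 21·84 + 2·881 = 3526.
  From (x_3, y_3) = (36981, 3526): x_4 = 21·36981 + 110·2·3526 = 1552321; y_4 = 21·3526 + 2·36981 = 148008.
  From (x_4, y_4) = (1552321, 148008): x_5 = 21·1552321 + 110·2·148008 = 65160501; y_5 = 21·148008 + 2·1552321 = 6212810.
  From (x_5, y_5) = (65160501, 6212810): x_6 = 21·65160501 + 110·2·6212810 = 2735188721; y_6 = 21·6212810 + 2·65160501 = 260790012.
  From (x_6, y_6) = (2735188721, 260790012): x_7 = 21·2735188721 + 110·2·260790012 = 114812765781; y_7 = 21·260790012 + 2·2735188721 = 10946967694.
Step 3: Verify x_7² - 110·y_7² = 13181971186282764539961 - 13181971186282764539960 = 1 (should be 1). ✓

(x_1, y_1) = (21, 2); (x_7, y_7) = (114812765781, 10946967694).


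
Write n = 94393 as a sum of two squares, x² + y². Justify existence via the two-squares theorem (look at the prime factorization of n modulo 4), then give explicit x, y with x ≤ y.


Step 1: Factor n = 94393 = 13 · 53 · 137.
Step 2: Check the mod-4 condition on each prime factor: 13 ≡ 1 (mod 4), exponent 1; 53 ≡ 1 (mod 4), exponent 1; 137 ≡ 1 (mod 4), exponent 1.
All primes ≡ 3 (mod 4) appear to even exponent (or don't appear), so by the two-squares theorem n IS expressible as a sum of two squares.
Step 3: Build a representation. Here n = 13 · 53 · 137 is a product of primes ≡ 1 (mod 4). Each prime p ≡ 1 (mod 4) is itself a sum of two squares; find a² by testing p − a² for a perfect square:
  13: 13 − 1² = 12, 13 − 2² = 9 = 3² ⇒ 13 = 2² + 3².
  53: 53 − 1² = 52, 53 − 2² = 49 = 7² ⇒ 53 = 2² + 7².
  137: 137 − 1² = 136, 137 − 2² = 133, 137 − 3² = 128, 137 − 4² = 121 = 11² ⇒ 137 = 4² + 11².
  Combine using the Brahmagupta–Fibonacci identity (a² + b²)(c² + d²) = (ac − bd)² + (ad + bc)² = (ac + bd)² + (ad − bc)²:
  13 · 53 = 689: from (2² + 3²)(2² + 7²), take (2·2 − 3·7, 2·7 + 3·2) = (4 − 21, 14 + 6) = (-17, 20); dropping signs (only squares matter) gives (17, 20); check 17² + 20² = 289 + 400 = 689 ✓.
  689 · 137 = 94393: from (17² + 20²)(4² + 11²), take (17·4 − 20·11, 17·11 + 20·4) = (68 − 220, 187 + 80) = (-152, 267); dropping signs (only squares matter) gives (152, 267); check 152² + 267² = 23104 + 71289 = 94393 ✓.
Step 4: Order so x ≤ y and verify: 152² + 267² = 23104 + 71289 = 94393 = n. ✓

n = 94393 = 152² + 267² (one valid representation with x ≤ y).


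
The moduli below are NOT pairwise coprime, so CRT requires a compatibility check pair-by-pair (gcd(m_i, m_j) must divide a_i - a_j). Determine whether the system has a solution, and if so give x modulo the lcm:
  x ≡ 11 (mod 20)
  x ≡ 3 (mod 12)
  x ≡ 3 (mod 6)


Moduli 20, 12, 6 are not pairwise coprime, so CRT works modulo lcm(m_i) when all pairwise compatibility conditions hold.
Pairwise compatibility: gcd(m_i, m_j) must divide a_i - a_j for every pair.
Merge one congruence at a time:
  Start: x ≡ 11 (mod 20).
  Combine with x ≡ 3 (mod 12): gcd(20, 12) = 4; 3 - 11 = -8, which IS divisible by 4, so compatible.
    Write x = 11 + 20·t and substitute into x ≡ 3 (mod 12): 20·t ≡ 3 − 11 = -8 (mod 12).
    Divide the congruence (and modulus) by g = 4: 5·t ≡ -2 (mod 3).
    Reduce coefficients mod 3: 2·t ≡ 1 (mod 3).
    The inverse of 2 mod 3 is 2 (since 2·2 = 4 = 1·3 + 1), so t ≡ 2·1 = 2 ≡ 2 (mod 3).
    Then x = 11 + 20·2 = 51, valid modulo lcm(20, 12) = 60: x ≡ 51 (mod 60).
  Combine with x ≡ 3 (mod 6): gcd(60, 6) = 6; 3 - 51 = -48, which IS divisible by 6, so compatible.
    Write x = 51 + 60·t and substitute into x ≡ 3 (mod 6): 60·t ≡ 3 − 51 = -48 (mod 6).
    Divide the congruence (and modulus) by g = 6: 10·t ≡ -8 (mod 1).
    Modulo 1 every t works; take t = 0.
    Then x = 51 + 60·0 = 51, valid modulo lcm(60, 6) = 60: x ≡ 51 (mod 60).
Verify: 51 mod 20 = 11, 51 mod 12 = 3, 51 mod 6 = 3.

x ≡ 51 (mod 60).


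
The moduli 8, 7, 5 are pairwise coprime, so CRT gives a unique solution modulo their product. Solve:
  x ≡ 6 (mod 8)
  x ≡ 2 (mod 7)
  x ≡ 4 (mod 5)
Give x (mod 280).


Moduli 8, 7, 5 are pairwise coprime; by CRT there is a unique solution modulo M = 8 · 7 · 5 = 280.
Solve pairwise, accumulating the modulus:
  Start with x ≡ 6 (mod 8).
  Combine with x ≡ 2 (mod 7): since gcd(8, 7) = 1, we get a unique residue mod 56.
    Write x = 6 + 8·t and substitute into x ≡ 2 (mod 7): 8·t ≡ 2 − 6 = -4 (mod 7).
    Reduce coefficients mod 7: 1·t ≡ 3 (mod 7).
    So t ≡ 3 (mod 7).
    Then x = 6 + 8·3 = 30, valid modulo lcm(8, 7) = 56: x ≡ 30 (mod 56).
  Combine with x ≡ 4 (mod 5): since gcd(56, 5) = 1, we get a unique residue mod 280.
    Write x = 30 + 56·t and substitute into x ≡ 4 (mod 5): 56·t ≡ 4 − 30 = -26 (mod 5).
    Reduce coefficients mod 5: 1·t ≡ 4 (mod 5).
    So t ≡ 4 (mod 5).
    Then x = 30 + 56·4 = 254, valid modulo lcm(56, 5) = 280: x ≡ 254 (mod 280).
Verify: 254 mod 8 = 6 ✓, 254 mod 7 = 2 ✓, 254 mod 5 = 4 ✓.

x ≡ 254 (mod 280).


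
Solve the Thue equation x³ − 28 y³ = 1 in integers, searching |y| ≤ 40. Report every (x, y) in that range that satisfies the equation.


The equation is x³ - 28y³ = 1. For fixed y, x³ = 28·y³ + 1, so a solution requires the RHS to be a perfect cube.
Strategy: iterate y from -40 to 40, compute RHS = 28·y³ + 1, and check whether it is a (positive or negative) perfect cube.
Check small values of y:
  y = 0: RHS = 1 = (1)³ ⇒ x = 1 works.
  y = 1: RHS = 29 is not a perfect cube.
  y = -1: RHS = -27 = (-3)³ ⇒ x = -3 works.
  y = 2: RHS = 225 is not a perfect cube.
  y = -2: RHS = -223 is not a perfect cube.
  y = 3: RHS = 757 is not a perfect cube.
  y = -3: RHS = -755 is not a perfect cube.
Continuing the search up to |y| = 40 finds no further solutions beyond those listed.
Collected solutions: (1, 0), (-3, -1).

Solutions (with |y| ≤ 40): (1, 0), (-3, -1).


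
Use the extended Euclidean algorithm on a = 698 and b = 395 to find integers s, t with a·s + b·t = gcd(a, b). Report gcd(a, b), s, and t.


Euclidean algorithm on (698, 395) — divide until remainder is 0:
  698 = 1 · 395 + 303
  395 = 1 · 303 + 92
  303 = 3 · 92 + 27
  92 = 3 · 27 + 11
  27 = 2 · 11 + 5
  11 = 2 · 5 + 1
  5 = 5 · 1 + 0
gcd(698, 395) = 1.
Track Bezout coefficients alongside the remainders: start with r₀ = 698 = a·1 + b·0 (s = 1, t = 0) and r₁ = 395 = a·0 + b·1 (s = 0, t = 1); each new remainder r_{k+1} = r_{k-1} − q_k·r_k inherits s_{k+1} = s_{k-1} − q_k·s_k, t_{k+1} = t_{k-1} − q_k·t_k, so r_k = a·s_k + b·t_k at every step:
  q = 1: r = 303, s = 1 − 1·0 = 1, t = 0 − 1·1 = -1  (check: 698·1 + 395·(-1) = 303)
  q = 1: r = 92, s = 0 − 1·1 = -1, t = 1 − 1·(-1) = 2  (check: 698·(-1) + 395·2 = 92)
  q = 3: r = 27, s = 1 − 3·(-1) = 4, t = -1 − 3·2 = -7  (check: 698·4 + 395·(-7) = 27)
  q = 3: r = 11, s = -1 − 3·4 = -13, t = 2 − 3·(-7) = 23  (check: 698·(-13) + 395·23 = 11)
  q = 2: r = 5, s = 4 − 2·(-13) = 30, t = -7 − 2·23 = -53  (check: 698·30 + 395·(-53) = 5)
  q = 2: r = 1, s = -13 − 2·30 = -73, t = 23 − 2·(-53) = 129  (check: 698·(-73) + 395·129 = 1)
The row with r = 1 (the gcd) gives the Bezout coefficients s = -73, t = 129.
Result: 698 · (-73) + 395 · (129) = 1.

gcd(698, 395) = 1; s = -73, t = 129 (check: 698·(-73) + 395·129 = 1).


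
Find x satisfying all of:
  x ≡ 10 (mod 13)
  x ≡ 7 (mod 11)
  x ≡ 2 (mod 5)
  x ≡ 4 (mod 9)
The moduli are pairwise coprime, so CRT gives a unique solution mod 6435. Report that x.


Product of moduli M = 13 · 11 · 5 · 9 = 6435.
Merge one congruence at a time:
  Start: x ≡ 10 (mod 13).
  Combine with x ≡ 7 (mod 11); new modulus lcm = 143.
    Write x = 10 + 13·t and substitute into x ≡ 7 (mod 11): 13·t ≡ 7 − 10 = -3 (mod 11).
    Reduce coefficients mod 11: 2·t ≡ 8 (mod 11).
    The inverse of 2 mod 11 is 6 (since 2·6 = 12 = 1·11 + 1), so t ≡ 6·8 = 48 ≡ 4 (mod 11).
    Then x = 10 + 13·4 = 62, valid modulo lcm(13, 11) = 143: x ≡ 62 (mod 143).
  Combine with x ≡ 2 (mod 5); new modulus lcm = 715.
    Write x = 62 + 143·t and substitute into x ≡ 2 (mod 5): 143·t ≡ 2 − 62 = -60 (mod 5).
    Reduce coefficients mod 5: 3·t ≡ 0 (mod 5).
    The inverse of 3 mod 5 is 2 (since 3·2 = 6 = 1·5 + 1), so t ≡ 2·0 = 0 ≡ 0 (mod 5).
    Then x = 62 + 143·0 = 62, valid modulo lcm(143, 5) = 715: x ≡ 62 (mod 715).
  Combine with x ≡ 4 (mod 9); new modulus lcm = 6435.
    Write x = 62 + 715·t and substitute into x ≡ 4 (mod 9): 715·t ≡ 4 − 62 = -58 (mod 9).
    Reduce coefficients mod 9: 4·t ≡ 5 (mod 9).
    The inverse of 4 mod 9 is 7 (since 4·7 = 28 = 3·9 + 1), so t ≡ 7·5 = 35 ≡ 8 (mod 9).
    Then x = 62 + 715·8 = 5782, valid modulo lcm(715, 9) = 6435: x ≡ 5782 (mod 6435).
Verify against each original: 5782 mod 13 = 10, 5782 mod 11 = 7, 5782 mod 5 = 2, 5782 mod 9 = 4.

x ≡ 5782 (mod 6435).


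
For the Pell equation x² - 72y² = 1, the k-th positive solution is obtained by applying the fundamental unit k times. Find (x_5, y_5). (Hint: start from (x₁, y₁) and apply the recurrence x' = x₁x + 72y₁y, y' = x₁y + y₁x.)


Step 1: Find the fundamental solution (x₁, y₁) of x² - 72y² = 1.
  Expand √72 as a continued fraction. a₀ = ⌊√72⌋ = 8; iterate m_{k+1} = d_k·a_k − m_k, d_{k+1} = (72 − m_{k+1}²)/d_k, a_{k+1} = ⌊(a₀ + m_{k+1})/d_{k+1}⌋ (starting m₀ = 0, d₀ = 1), with convergents p_k = a_k·p_{k-1} + p_{k-2}, q_k = a_k·q_{k-1} + q_{k-2} (p₋₁ = 1, q₋₁ = 0):
  k = 0: a₀ = 8; p₀/q₀ = 8/1; p₀² − 72·q₀² = 64 − 72 = -8.
  k = 1: m = 8, d = 8, a = ⌊(8 + 8)/8⌋ = 2; p/q = (2·8 + 1)/(2·1 + 0) = 17/2; p² − 72·q² = 289 − 288 = 1.
  The first convergent with p² − 72·q² = 1 gives the fundamental solution (x₁, y₁) = (17, 2).
Step 2: Apply the recurrence (x_{n+1}, y_{n+1}) = (x₁x_n + 72y₁y_n, x₁y_n + y₁x_n) repeatedly.
  From (x_1, y_1) = (17, 2): x_2 = 17·17 + 72·2·2 = 577; y_2 = 17·2 + 2·17 = 68.
  From (x_2, y_2) = (577, 68): x_3 = 17·577 + 72·2·68 = 19601; y_3 = 17·68 + 2·577 = 2310.
  From (x_3, y_3) = (19601, 2310): x_4 = 17·19601 + 72·2·2310 = 665857; y_4 = 17·2310 + 2·19601 = 78472.
  From (x_4, y_4) = (665857, 78472): x_5 = 17·665857 + 72·2·78472 = 22619537; y_5 = 17·78472 + 2·665857 = 2665738.
Step 3: Verify x_5² - 72·y_5² = 511643454094369 - 511643454094368 = 1 (should be 1). ✓

(x_1, y_1) = (17, 2); (x_5, y_5) = (22619537, 2665738).


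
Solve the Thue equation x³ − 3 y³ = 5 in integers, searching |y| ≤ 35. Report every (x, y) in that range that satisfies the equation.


The equation is x³ - 3y³ = 5. For fixed y, x³ = 3·y³ + 5, so a solution requires the RHS to be a perfect cube.
Strategy: iterate y from -35 to 35, compute RHS = 3·y³ + 5, and check whether it is a (positive or negative) perfect cube.
Check small values of y:
  y = 0: RHS = 5 is not a perfect cube.
  y = 1: RHS = 8 = (2)³ ⇒ x = 2 works.
  y = -1: RHS = 2 is not a perfect cube.
  y = 2: RHS = 29 is not a perfect cube.
  y = -2: RHS = -19 is not a perfect cube.
  y = 3: RHS = 86 is not a perfect cube.
  y = -3: RHS = -76 is not a perfect cube.
Continuing the search up to |y| = 35 finds no further solutions beyond those listed.
Collected solutions: (2, 1).

Solutions (with |y| ≤ 35): (2, 1).


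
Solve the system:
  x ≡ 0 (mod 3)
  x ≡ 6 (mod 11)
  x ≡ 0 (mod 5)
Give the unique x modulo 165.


Moduli 3, 11, 5 are pairwise coprime; by CRT there is a unique solution modulo M = 3 · 11 · 5 = 165.
Solve pairwise, accumulating the modulus:
  Start with x ≡ 0 (mod 3).
  Combine with x ≡ 6 (mod 11): since gcd(3, 11) = 1, we get a unique residue mod 33.
    Write x = 0 + 3·t and substitute into x ≡ 6 (mod 11): 3·t ≡ 6 − 0 = 6 (mod 11).
    The inverse of 3 mod 11 is 4 (since 3·4 = 12 = 1·11 + 1), so t ≡ 4·6 = 24 ≡ 2 (mod 11).
    Then x = 0 + 3·2 = 6, valid modulo lcm(3, 11) = 33: x ≡ 6 (mod 33).
  Combine with x ≡ 0 (mod 5): since gcd(33, 5) = 1, we get a unique residue mod 165.
    Write x = 6 + 33·t and substitute into x ≡ 0 (mod 5): 33·t ≡ 0 − 6 = -6 (mod 5).
    Reduce coefficients mod 5: 3·t ≡ 4 (mod 5).
    The inverse of 3 mod 5 is 2 (since 3·2 = 6 = 1·5 + 1), so t ≡ 2·4 = 8 ≡ 3 (mod 5).
    Then x = 6 + 33·3 = 105, valid modulo lcm(33, 5) = 165: x ≡ 105 (mod 165).
Verify: 105 mod 3 = 0 ✓, 105 mod 11 = 6 ✓, 105 mod 5 = 0 ✓.

x ≡ 105 (mod 165).


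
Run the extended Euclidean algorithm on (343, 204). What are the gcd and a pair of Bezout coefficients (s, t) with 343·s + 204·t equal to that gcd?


Euclidean algorithm on (343, 204) — divide until remainder is 0:
  343 = 1 · 204 + 139
  204 = 1 · 139 + 65
  139 = 2 · 65 + 9
  65 = 7 · 9 + 2
  9 = 4 · 2 + 1
  2 = 2 · 1 + 0
gcd(343, 204) = 1.
Track Bezout coefficients alongside the remainders: start with r₀ = 343 = a·1 + b·0 (s = 1, t = 0) and r₁ = 204 = a·0 + b·1 (s = 0, t = 1); each new remainder r_{k+1} = r_{k-1} − q_k·r_k inherits s_{k+1} = s_{k-1} − q_k·s_k, t_{k+1} = t_{k-1} − q_k·t_k, so r_k = a·s_k + b·t_k at every step:
  q = 1: r = 139, s = 1 − 1·0 = 1, t = 0 − 1·1 = -1  (check: 343·1 + 204·(-1) = 139)
  q = 1: r = 65, s = 0 − 1·1 = -1, t = 1 − 1·(-1) = 2  (check: 343·(-1) + 204·2 = 65)
  q = 2: r = 9, s = 1 − 2·(-1) = 3, t = -1 − 2·2 = -5  (check: 343·3 + 204·(-5) = 9)
  q = 7: r = 2, s = -1 − 7·3 = -22, t = 2 − 7·(-5) = 37  (check: 343·(-22) + 204·37 = 2)
  q = 4: r = 1, s = 3 − 4·(-22) = 91, t = -5 − 4·37 = -153  (check: 343·91 + 204·(-153) = 1)
The row with r = 1 (the gcd) gives the Bezout coefficients s = 91, t = -153.
Result: 343 · (91) + 204 · (-153) = 1.

gcd(343, 204) = 1; s = 91, t = -153 (check: 343·91 + 204·(-153) = 1).


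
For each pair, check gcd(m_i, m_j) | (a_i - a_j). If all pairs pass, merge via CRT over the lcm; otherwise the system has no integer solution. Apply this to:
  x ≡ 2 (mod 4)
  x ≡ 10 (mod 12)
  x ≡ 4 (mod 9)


Moduli 4, 12, 9 are not pairwise coprime, so CRT works modulo lcm(m_i) when all pairwise compatibility conditions hold.
Pairwise compatibility: gcd(m_i, m_j) must divide a_i - a_j for every pair.
Merge one congruence at a time:
  Start: x ≡ 2 (mod 4).
  Combine with x ≡ 10 (mod 12): gcd(4, 12) = 4; 10 - 2 = 8, which IS divisible by 4, so compatible.
    Write x = 2 + 4·t and substitute into x ≡ 10 (mod 12): 4·t ≡ 10 − 2 = 8 (mod 12).
    Divide the congruence (and modulus) by g = 4: 1·t ≡ 2 (mod 3).
    So t ≡ 2 (mod 3).
    Then x = 2 + 4·2 = 10, valid modulo lcm(4, 12) = 12: x ≡ 10 (mod 12).
  Combine with x ≡ 4 (mod 9): gcd(12, 9) = 3; 4 - 10 = -6, which IS divisible by 3, so compatible.
    Write x = 10 + 12·t and substitute into x ≡ 4 (mod 9): 12·t ≡ 4 − 10 = -6 (mod 9).
    Divide the congruence (and modulus) by g = 3: 4·t ≡ -2 (mod 3).
    Reduce coefficients mod 3: 1·t ≡ 1 (mod 3).
    So t ≡ 1 (mod 3).
    Then x = 10 + 12·1 = 22, valid modulo lcm(12, 9) = 36: x ≡ 22 (mod 36).
Verify: 22 mod 4 = 2, 22 mod 12 = 10, 22 mod 9 = 4.

x ≡ 22 (mod 36).
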